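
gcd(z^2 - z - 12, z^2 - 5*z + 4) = z - 4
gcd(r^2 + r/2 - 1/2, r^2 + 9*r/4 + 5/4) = r + 1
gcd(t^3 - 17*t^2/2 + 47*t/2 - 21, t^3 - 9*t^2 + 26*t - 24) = t^2 - 5*t + 6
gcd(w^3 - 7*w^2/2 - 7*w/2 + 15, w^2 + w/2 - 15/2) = w - 5/2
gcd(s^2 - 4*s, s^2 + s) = s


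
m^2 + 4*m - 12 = (m - 2)*(m + 6)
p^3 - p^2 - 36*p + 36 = (p - 6)*(p - 1)*(p + 6)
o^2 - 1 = (o - 1)*(o + 1)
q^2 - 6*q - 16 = (q - 8)*(q + 2)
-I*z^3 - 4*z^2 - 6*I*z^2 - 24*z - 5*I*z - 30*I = (z + 6)*(z - 5*I)*(-I*z + 1)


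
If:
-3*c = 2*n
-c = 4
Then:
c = -4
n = 6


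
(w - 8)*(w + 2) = w^2 - 6*w - 16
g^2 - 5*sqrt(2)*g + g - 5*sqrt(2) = (g + 1)*(g - 5*sqrt(2))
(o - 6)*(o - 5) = o^2 - 11*o + 30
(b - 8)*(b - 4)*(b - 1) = b^3 - 13*b^2 + 44*b - 32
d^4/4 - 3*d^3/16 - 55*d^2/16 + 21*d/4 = d*(d/4 + 1)*(d - 3)*(d - 7/4)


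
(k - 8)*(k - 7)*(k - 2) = k^3 - 17*k^2 + 86*k - 112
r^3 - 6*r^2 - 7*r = r*(r - 7)*(r + 1)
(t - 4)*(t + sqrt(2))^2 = t^3 - 4*t^2 + 2*sqrt(2)*t^2 - 8*sqrt(2)*t + 2*t - 8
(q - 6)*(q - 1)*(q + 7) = q^3 - 43*q + 42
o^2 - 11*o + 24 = (o - 8)*(o - 3)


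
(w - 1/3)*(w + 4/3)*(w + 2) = w^3 + 3*w^2 + 14*w/9 - 8/9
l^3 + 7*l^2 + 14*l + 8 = (l + 1)*(l + 2)*(l + 4)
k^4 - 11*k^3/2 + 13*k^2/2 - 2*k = k*(k - 4)*(k - 1)*(k - 1/2)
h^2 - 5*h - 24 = (h - 8)*(h + 3)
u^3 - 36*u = u*(u - 6)*(u + 6)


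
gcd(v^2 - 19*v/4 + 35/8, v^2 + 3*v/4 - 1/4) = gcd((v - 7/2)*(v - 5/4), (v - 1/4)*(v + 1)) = 1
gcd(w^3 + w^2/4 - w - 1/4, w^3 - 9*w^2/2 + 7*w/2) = w - 1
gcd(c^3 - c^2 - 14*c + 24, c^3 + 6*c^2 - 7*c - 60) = c^2 + c - 12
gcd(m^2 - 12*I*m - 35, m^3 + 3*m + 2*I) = 1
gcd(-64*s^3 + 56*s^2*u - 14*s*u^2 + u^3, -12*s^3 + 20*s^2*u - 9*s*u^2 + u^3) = 2*s - u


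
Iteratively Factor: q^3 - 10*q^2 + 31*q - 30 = (q - 5)*(q^2 - 5*q + 6) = (q - 5)*(q - 3)*(q - 2)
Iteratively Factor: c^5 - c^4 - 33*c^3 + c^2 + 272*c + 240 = (c + 1)*(c^4 - 2*c^3 - 31*c^2 + 32*c + 240) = (c - 5)*(c + 1)*(c^3 + 3*c^2 - 16*c - 48) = (c - 5)*(c - 4)*(c + 1)*(c^2 + 7*c + 12) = (c - 5)*(c - 4)*(c + 1)*(c + 3)*(c + 4)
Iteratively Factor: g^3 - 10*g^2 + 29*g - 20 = (g - 4)*(g^2 - 6*g + 5) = (g - 4)*(g - 1)*(g - 5)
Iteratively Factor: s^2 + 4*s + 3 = (s + 1)*(s + 3)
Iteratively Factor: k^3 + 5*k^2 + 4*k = (k)*(k^2 + 5*k + 4) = k*(k + 1)*(k + 4)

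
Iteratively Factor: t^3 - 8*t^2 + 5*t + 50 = (t + 2)*(t^2 - 10*t + 25) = (t - 5)*(t + 2)*(t - 5)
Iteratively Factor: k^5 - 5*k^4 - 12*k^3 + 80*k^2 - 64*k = (k - 1)*(k^4 - 4*k^3 - 16*k^2 + 64*k) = (k - 1)*(k + 4)*(k^3 - 8*k^2 + 16*k) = k*(k - 1)*(k + 4)*(k^2 - 8*k + 16) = k*(k - 4)*(k - 1)*(k + 4)*(k - 4)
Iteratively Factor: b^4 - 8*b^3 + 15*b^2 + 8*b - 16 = (b - 1)*(b^3 - 7*b^2 + 8*b + 16) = (b - 1)*(b + 1)*(b^2 - 8*b + 16) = (b - 4)*(b - 1)*(b + 1)*(b - 4)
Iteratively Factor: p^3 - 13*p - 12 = (p - 4)*(p^2 + 4*p + 3) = (p - 4)*(p + 3)*(p + 1)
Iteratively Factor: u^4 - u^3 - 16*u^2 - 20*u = (u + 2)*(u^3 - 3*u^2 - 10*u) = (u - 5)*(u + 2)*(u^2 + 2*u) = (u - 5)*(u + 2)^2*(u)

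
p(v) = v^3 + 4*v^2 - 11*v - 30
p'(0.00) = -11.00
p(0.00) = -30.00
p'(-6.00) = 49.00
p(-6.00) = -36.00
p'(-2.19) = -14.13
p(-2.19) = 2.77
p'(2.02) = 17.40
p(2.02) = -27.66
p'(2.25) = 22.19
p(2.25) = -23.11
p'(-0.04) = -11.32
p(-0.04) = -29.55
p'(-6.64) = 68.15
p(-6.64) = -73.36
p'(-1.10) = -16.17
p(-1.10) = -14.39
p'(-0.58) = -14.63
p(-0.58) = -22.47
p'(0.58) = -5.35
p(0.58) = -34.84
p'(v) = 3*v^2 + 8*v - 11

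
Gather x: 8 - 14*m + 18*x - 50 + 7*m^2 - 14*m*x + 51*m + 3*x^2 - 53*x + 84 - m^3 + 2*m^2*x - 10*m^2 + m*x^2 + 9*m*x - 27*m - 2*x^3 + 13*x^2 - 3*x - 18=-m^3 - 3*m^2 + 10*m - 2*x^3 + x^2*(m + 16) + x*(2*m^2 - 5*m - 38) + 24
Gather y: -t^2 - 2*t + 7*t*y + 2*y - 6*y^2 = -t^2 - 2*t - 6*y^2 + y*(7*t + 2)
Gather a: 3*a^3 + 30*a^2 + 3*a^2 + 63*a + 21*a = 3*a^3 + 33*a^2 + 84*a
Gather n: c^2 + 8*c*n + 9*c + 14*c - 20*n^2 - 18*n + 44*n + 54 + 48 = c^2 + 23*c - 20*n^2 + n*(8*c + 26) + 102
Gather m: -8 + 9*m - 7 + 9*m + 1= 18*m - 14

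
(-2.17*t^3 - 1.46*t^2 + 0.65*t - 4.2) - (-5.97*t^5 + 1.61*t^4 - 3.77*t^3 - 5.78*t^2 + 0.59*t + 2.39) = 5.97*t^5 - 1.61*t^4 + 1.6*t^3 + 4.32*t^2 + 0.0600000000000001*t - 6.59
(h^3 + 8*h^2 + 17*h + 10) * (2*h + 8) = 2*h^4 + 24*h^3 + 98*h^2 + 156*h + 80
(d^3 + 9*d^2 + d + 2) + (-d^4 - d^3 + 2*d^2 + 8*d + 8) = -d^4 + 11*d^2 + 9*d + 10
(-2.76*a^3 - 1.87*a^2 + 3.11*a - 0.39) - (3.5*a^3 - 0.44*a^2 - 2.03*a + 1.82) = -6.26*a^3 - 1.43*a^2 + 5.14*a - 2.21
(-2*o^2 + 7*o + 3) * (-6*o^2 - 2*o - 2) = 12*o^4 - 38*o^3 - 28*o^2 - 20*o - 6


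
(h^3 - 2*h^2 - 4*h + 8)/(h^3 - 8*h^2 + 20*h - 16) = (h + 2)/(h - 4)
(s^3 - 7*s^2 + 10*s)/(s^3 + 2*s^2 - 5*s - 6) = s*(s - 5)/(s^2 + 4*s + 3)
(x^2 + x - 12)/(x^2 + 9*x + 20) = (x - 3)/(x + 5)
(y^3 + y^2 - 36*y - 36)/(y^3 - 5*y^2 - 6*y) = (y + 6)/y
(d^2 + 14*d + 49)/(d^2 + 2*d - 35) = (d + 7)/(d - 5)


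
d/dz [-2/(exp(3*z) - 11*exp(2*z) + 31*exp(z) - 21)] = (6*exp(2*z) - 44*exp(z) + 62)*exp(z)/(exp(3*z) - 11*exp(2*z) + 31*exp(z) - 21)^2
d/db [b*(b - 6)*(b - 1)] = 3*b^2 - 14*b + 6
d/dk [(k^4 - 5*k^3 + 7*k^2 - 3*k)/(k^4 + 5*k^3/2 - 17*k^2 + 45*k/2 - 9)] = 6*(5*k^2 - 12*k + 18)/(4*k^4 + 36*k^3 + 9*k^2 - 324*k + 324)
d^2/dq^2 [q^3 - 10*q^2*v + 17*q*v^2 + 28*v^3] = 6*q - 20*v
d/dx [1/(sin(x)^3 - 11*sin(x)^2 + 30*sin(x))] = (-3*cos(x) + 22/tan(x) - 30*cos(x)/sin(x)^2)/((sin(x) - 6)^2*(sin(x) - 5)^2)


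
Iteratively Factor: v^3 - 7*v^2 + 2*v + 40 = (v - 5)*(v^2 - 2*v - 8) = (v - 5)*(v - 4)*(v + 2)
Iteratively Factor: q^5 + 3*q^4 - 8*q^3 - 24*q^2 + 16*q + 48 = (q - 2)*(q^4 + 5*q^3 + 2*q^2 - 20*q - 24) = (q - 2)*(q + 2)*(q^3 + 3*q^2 - 4*q - 12) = (q - 2)*(q + 2)*(q + 3)*(q^2 - 4) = (q - 2)*(q + 2)^2*(q + 3)*(q - 2)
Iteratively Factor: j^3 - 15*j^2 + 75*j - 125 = (j - 5)*(j^2 - 10*j + 25) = (j - 5)^2*(j - 5)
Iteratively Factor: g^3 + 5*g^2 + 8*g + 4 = (g + 2)*(g^2 + 3*g + 2) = (g + 2)^2*(g + 1)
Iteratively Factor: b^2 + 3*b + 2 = (b + 2)*(b + 1)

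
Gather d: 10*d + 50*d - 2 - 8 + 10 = 60*d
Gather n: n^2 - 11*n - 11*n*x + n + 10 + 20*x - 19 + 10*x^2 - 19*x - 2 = n^2 + n*(-11*x - 10) + 10*x^2 + x - 11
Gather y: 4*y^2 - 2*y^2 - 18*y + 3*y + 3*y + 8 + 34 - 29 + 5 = 2*y^2 - 12*y + 18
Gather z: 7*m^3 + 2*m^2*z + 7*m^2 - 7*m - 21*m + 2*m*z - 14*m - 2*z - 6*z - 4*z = 7*m^3 + 7*m^2 - 42*m + z*(2*m^2 + 2*m - 12)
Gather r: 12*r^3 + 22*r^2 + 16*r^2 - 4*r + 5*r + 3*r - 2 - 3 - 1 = 12*r^3 + 38*r^2 + 4*r - 6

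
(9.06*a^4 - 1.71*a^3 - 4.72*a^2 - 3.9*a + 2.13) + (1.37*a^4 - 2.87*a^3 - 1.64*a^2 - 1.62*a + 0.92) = 10.43*a^4 - 4.58*a^3 - 6.36*a^2 - 5.52*a + 3.05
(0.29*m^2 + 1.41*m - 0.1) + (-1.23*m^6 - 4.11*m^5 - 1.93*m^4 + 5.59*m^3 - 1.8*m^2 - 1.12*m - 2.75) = -1.23*m^6 - 4.11*m^5 - 1.93*m^4 + 5.59*m^3 - 1.51*m^2 + 0.29*m - 2.85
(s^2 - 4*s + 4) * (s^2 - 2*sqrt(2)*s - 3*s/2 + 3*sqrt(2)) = s^4 - 11*s^3/2 - 2*sqrt(2)*s^3 + 10*s^2 + 11*sqrt(2)*s^2 - 20*sqrt(2)*s - 6*s + 12*sqrt(2)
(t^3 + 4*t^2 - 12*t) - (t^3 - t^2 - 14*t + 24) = 5*t^2 + 2*t - 24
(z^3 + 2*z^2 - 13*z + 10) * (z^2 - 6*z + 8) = z^5 - 4*z^4 - 17*z^3 + 104*z^2 - 164*z + 80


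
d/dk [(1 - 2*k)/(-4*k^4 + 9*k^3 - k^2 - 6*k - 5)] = (8*k^4 - 18*k^3 + 2*k^2 + 12*k - (2*k - 1)*(16*k^3 - 27*k^2 + 2*k + 6) + 10)/(4*k^4 - 9*k^3 + k^2 + 6*k + 5)^2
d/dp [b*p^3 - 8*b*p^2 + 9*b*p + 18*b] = b*(3*p^2 - 16*p + 9)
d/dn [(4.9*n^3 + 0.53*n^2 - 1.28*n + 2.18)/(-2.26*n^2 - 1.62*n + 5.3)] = (-11.074*n^4 - 15.876*n^3 + 74.1586*n^2 + 15.4716*n - 3.2524)/(5.1076*n^4 + 7.3224*n^3 - 21.3316*n^2 - 17.172*n + 28.09)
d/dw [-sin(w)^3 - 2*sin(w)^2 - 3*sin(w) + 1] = (-4*sin(w) + 3*cos(w)^2 - 6)*cos(w)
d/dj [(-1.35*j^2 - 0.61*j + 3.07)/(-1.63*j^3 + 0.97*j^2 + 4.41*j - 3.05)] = (-2.2005*j^4 - 1.9886*j^3 + 9.6505*j^2 + 2.2792*j - 11.6782)/(2.6569*j^6 - 3.1622*j^5 - 13.4357*j^4 + 18.4984*j^3 + 13.5311*j^2 - 26.901*j + 9.3025)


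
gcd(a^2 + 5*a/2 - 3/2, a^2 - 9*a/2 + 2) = a - 1/2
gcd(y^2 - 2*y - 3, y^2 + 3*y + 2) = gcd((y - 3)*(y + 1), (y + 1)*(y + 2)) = y + 1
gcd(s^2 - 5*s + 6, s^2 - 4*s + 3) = s - 3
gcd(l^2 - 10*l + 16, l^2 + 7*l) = 1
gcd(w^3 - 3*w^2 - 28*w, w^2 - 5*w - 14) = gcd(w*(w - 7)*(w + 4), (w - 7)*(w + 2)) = w - 7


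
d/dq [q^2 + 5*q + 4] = 2*q + 5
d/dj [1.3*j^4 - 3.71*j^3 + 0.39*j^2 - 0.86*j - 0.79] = 5.2*j^3 - 11.13*j^2 + 0.78*j - 0.86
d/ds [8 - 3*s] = -3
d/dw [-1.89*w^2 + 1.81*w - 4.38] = 1.81 - 3.78*w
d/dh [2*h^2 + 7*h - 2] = 4*h + 7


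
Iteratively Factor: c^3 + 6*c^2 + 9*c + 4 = (c + 4)*(c^2 + 2*c + 1) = (c + 1)*(c + 4)*(c + 1)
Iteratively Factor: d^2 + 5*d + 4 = (d + 1)*(d + 4)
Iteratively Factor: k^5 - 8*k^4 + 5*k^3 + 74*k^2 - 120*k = (k + 3)*(k^4 - 11*k^3 + 38*k^2 - 40*k) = (k - 4)*(k + 3)*(k^3 - 7*k^2 + 10*k) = k*(k - 4)*(k + 3)*(k^2 - 7*k + 10) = k*(k - 5)*(k - 4)*(k + 3)*(k - 2)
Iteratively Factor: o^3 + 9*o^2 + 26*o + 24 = (o + 2)*(o^2 + 7*o + 12) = (o + 2)*(o + 4)*(o + 3)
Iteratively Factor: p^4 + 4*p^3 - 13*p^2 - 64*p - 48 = (p + 3)*(p^3 + p^2 - 16*p - 16) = (p + 3)*(p + 4)*(p^2 - 3*p - 4) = (p - 4)*(p + 3)*(p + 4)*(p + 1)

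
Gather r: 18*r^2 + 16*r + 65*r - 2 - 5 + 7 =18*r^2 + 81*r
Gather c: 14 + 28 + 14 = 56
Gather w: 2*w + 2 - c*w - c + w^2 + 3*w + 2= -c + w^2 + w*(5 - c) + 4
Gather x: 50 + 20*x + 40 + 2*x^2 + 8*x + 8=2*x^2 + 28*x + 98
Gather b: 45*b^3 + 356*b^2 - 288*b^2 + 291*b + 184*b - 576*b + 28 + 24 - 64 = 45*b^3 + 68*b^2 - 101*b - 12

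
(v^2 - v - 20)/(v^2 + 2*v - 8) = (v - 5)/(v - 2)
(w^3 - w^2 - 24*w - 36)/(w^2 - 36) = (w^2 + 5*w + 6)/(w + 6)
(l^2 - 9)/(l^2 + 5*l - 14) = (l^2 - 9)/(l^2 + 5*l - 14)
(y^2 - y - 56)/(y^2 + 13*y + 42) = (y - 8)/(y + 6)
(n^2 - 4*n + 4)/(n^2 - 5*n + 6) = (n - 2)/(n - 3)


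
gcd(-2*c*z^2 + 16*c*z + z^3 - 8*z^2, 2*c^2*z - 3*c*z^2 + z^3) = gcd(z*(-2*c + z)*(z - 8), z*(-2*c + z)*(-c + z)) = -2*c*z + z^2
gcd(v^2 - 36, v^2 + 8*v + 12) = v + 6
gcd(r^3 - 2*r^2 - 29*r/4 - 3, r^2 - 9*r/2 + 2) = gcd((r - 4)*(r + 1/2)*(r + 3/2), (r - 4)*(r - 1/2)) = r - 4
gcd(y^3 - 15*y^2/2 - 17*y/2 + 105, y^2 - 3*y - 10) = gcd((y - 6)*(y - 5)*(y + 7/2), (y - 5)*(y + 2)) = y - 5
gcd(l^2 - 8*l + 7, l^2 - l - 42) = l - 7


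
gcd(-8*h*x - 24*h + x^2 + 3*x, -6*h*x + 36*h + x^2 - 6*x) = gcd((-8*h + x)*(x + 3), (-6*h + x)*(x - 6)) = 1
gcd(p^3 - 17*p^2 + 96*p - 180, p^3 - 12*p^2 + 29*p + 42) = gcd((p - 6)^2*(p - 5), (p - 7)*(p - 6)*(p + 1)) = p - 6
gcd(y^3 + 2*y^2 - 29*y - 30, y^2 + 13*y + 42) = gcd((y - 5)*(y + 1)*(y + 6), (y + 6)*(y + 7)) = y + 6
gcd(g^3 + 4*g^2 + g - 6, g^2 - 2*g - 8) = g + 2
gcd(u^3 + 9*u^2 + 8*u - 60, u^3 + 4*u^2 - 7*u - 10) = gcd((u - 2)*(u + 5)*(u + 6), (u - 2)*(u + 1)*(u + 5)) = u^2 + 3*u - 10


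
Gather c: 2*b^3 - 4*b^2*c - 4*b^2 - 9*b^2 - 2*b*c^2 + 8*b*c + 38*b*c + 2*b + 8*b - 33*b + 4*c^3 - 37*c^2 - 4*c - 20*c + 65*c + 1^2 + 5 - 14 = 2*b^3 - 13*b^2 - 23*b + 4*c^3 + c^2*(-2*b - 37) + c*(-4*b^2 + 46*b + 41) - 8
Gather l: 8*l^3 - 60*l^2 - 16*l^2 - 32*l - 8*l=8*l^3 - 76*l^2 - 40*l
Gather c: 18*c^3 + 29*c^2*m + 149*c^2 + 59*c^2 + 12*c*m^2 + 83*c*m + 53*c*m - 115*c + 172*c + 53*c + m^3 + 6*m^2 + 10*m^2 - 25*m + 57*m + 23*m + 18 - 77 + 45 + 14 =18*c^3 + c^2*(29*m + 208) + c*(12*m^2 + 136*m + 110) + m^3 + 16*m^2 + 55*m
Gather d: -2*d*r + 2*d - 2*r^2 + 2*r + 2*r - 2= d*(2 - 2*r) - 2*r^2 + 4*r - 2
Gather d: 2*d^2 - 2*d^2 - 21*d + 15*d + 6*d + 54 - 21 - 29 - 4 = 0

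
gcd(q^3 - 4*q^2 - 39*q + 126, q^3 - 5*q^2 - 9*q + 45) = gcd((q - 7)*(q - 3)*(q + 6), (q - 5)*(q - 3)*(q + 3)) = q - 3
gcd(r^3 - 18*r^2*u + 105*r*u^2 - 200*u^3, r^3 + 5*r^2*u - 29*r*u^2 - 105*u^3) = r - 5*u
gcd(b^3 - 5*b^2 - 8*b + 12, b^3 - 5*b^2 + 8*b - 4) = b - 1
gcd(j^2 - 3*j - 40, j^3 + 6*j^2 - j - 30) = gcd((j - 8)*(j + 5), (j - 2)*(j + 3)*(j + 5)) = j + 5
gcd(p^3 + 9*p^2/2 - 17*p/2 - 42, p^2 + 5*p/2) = 1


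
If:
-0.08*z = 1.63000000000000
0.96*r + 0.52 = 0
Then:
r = -0.54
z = -20.38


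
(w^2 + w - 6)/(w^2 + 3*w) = (w - 2)/w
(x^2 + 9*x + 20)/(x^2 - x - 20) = (x + 5)/(x - 5)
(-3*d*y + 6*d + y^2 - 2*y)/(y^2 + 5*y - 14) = (-3*d + y)/(y + 7)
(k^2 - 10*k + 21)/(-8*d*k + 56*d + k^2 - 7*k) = (3 - k)/(8*d - k)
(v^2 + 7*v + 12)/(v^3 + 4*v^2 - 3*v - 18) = (v + 4)/(v^2 + v - 6)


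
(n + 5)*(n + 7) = n^2 + 12*n + 35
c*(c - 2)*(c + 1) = c^3 - c^2 - 2*c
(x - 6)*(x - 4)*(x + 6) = x^3 - 4*x^2 - 36*x + 144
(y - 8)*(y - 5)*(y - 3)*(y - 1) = y^4 - 17*y^3 + 95*y^2 - 199*y + 120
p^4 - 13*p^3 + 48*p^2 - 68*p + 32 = (p - 8)*(p - 2)^2*(p - 1)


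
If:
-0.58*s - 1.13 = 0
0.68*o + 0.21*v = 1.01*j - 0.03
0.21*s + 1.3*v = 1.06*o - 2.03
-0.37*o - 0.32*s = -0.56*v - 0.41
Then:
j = -3.49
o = -3.87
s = -1.95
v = -4.40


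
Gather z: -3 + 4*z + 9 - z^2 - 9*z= -z^2 - 5*z + 6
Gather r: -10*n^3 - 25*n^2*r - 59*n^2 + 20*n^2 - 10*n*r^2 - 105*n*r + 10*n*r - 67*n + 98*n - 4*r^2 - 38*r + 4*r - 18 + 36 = -10*n^3 - 39*n^2 + 31*n + r^2*(-10*n - 4) + r*(-25*n^2 - 95*n - 34) + 18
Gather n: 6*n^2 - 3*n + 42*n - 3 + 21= 6*n^2 + 39*n + 18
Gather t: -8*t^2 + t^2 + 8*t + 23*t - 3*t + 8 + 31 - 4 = -7*t^2 + 28*t + 35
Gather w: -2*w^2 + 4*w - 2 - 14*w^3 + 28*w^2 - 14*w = -14*w^3 + 26*w^2 - 10*w - 2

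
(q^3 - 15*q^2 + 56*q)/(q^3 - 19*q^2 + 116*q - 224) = q/(q - 4)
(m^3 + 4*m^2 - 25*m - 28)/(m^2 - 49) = (m^2 - 3*m - 4)/(m - 7)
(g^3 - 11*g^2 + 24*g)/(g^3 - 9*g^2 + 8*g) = (g - 3)/(g - 1)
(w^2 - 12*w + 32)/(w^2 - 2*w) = (w^2 - 12*w + 32)/(w*(w - 2))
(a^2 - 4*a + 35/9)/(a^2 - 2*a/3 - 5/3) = (a - 7/3)/(a + 1)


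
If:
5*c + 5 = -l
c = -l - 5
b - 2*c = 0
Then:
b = 0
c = 0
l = -5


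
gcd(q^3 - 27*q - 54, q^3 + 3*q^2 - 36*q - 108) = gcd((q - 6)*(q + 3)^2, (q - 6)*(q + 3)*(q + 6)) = q^2 - 3*q - 18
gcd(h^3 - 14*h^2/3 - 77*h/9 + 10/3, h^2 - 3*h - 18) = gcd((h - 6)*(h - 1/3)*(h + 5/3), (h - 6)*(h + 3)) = h - 6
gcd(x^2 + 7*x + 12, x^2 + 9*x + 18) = x + 3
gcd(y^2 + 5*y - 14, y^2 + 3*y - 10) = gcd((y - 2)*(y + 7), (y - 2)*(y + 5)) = y - 2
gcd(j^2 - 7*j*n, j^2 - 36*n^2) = 1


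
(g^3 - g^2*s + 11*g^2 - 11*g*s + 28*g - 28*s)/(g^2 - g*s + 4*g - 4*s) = g + 7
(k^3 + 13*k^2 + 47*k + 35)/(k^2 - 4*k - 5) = (k^2 + 12*k + 35)/(k - 5)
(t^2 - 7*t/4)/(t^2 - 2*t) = (t - 7/4)/(t - 2)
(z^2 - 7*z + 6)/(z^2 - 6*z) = (z - 1)/z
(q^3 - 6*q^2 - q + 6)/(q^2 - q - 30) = (q^2 - 1)/(q + 5)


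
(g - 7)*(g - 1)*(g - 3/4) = g^3 - 35*g^2/4 + 13*g - 21/4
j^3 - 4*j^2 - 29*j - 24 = (j - 8)*(j + 1)*(j + 3)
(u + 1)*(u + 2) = u^2 + 3*u + 2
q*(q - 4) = q^2 - 4*q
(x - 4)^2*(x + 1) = x^3 - 7*x^2 + 8*x + 16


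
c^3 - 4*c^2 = c^2*(c - 4)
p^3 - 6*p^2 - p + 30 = (p - 5)*(p - 3)*(p + 2)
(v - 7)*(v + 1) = v^2 - 6*v - 7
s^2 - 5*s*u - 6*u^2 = (s - 6*u)*(s + u)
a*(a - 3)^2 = a^3 - 6*a^2 + 9*a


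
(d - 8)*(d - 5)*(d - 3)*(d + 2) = d^4 - 14*d^3 + 47*d^2 + 38*d - 240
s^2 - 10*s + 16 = (s - 8)*(s - 2)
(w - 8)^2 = w^2 - 16*w + 64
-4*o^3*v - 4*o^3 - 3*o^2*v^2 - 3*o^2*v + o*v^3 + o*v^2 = (-4*o + v)*(o + v)*(o*v + o)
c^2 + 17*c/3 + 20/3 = (c + 5/3)*(c + 4)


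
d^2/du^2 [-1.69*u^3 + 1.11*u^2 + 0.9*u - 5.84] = 2.22 - 10.14*u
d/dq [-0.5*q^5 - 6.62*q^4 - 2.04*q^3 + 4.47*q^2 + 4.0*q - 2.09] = -2.5*q^4 - 26.48*q^3 - 6.12*q^2 + 8.94*q + 4.0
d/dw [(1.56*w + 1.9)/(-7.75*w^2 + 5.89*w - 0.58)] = (12.09*w^2 + 29.45*w - 12.0958)/(60.0625*w^4 - 91.295*w^3 + 43.6821*w^2 - 6.8324*w + 0.3364)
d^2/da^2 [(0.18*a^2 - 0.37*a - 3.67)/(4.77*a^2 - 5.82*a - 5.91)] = (-6.843042*a^3 - 470.572902*a^2 + 548.722674*a - 417.51585)/(108.531333*a^6 - 397.265634*a^5 + 81.3051270000001*a^4 + 787.281876*a^3 - 100.736541*a^2 - 609.844626*a - 206.425071)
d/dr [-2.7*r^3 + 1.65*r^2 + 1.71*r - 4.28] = -8.1*r^2 + 3.3*r + 1.71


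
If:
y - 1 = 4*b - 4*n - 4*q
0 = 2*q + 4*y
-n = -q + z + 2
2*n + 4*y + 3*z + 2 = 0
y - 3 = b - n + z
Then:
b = -118/11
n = -82/11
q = -38/11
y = 19/11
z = 2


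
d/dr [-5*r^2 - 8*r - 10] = -10*r - 8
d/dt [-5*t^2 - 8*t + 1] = -10*t - 8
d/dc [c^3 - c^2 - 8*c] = 3*c^2 - 2*c - 8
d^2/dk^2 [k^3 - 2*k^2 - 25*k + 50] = 6*k - 4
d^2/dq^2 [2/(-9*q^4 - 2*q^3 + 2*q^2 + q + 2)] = 4*(2*(27*q^2 + 3*q - 1)*(-9*q^4 - 2*q^3 + 2*q^2 + q + 2) + (36*q^3 + 6*q^2 - 4*q - 1)^2)/(-9*q^4 - 2*q^3 + 2*q^2 + q + 2)^3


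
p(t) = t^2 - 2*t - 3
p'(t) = 2*t - 2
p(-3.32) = 14.66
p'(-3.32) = -8.64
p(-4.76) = 29.18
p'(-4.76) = -11.52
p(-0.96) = -0.16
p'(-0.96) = -3.92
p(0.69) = -3.90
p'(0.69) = -0.62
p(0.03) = -3.06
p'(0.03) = -1.94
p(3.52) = 2.35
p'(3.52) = 5.04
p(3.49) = 2.20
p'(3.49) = 4.98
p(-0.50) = -1.75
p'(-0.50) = -3.00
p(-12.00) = 165.00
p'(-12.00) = -26.00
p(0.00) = -3.00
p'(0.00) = -2.00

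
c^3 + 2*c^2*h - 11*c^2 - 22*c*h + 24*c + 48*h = (c - 8)*(c - 3)*(c + 2*h)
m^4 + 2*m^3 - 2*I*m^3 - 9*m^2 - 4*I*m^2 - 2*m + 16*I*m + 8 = (m - 2)*(m + 4)*(m - I)^2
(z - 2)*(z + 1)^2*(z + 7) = z^4 + 7*z^3 - 3*z^2 - 23*z - 14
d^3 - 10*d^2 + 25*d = d*(d - 5)^2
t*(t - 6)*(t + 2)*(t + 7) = t^4 + 3*t^3 - 40*t^2 - 84*t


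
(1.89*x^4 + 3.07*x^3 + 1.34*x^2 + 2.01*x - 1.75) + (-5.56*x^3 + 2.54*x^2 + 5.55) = 1.89*x^4 - 2.49*x^3 + 3.88*x^2 + 2.01*x + 3.8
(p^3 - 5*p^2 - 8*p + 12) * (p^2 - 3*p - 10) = p^5 - 8*p^4 - 3*p^3 + 86*p^2 + 44*p - 120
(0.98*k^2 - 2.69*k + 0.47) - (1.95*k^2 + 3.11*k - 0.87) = -0.97*k^2 - 5.8*k + 1.34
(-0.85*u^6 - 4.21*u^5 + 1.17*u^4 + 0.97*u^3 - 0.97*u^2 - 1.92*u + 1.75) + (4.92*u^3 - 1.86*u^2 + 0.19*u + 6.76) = -0.85*u^6 - 4.21*u^5 + 1.17*u^4 + 5.89*u^3 - 2.83*u^2 - 1.73*u + 8.51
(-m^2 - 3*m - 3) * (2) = -2*m^2 - 6*m - 6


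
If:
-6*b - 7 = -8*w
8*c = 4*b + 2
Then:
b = 4*w/3 - 7/6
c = 2*w/3 - 1/3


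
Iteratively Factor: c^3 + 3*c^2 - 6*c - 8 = (c - 2)*(c^2 + 5*c + 4) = (c - 2)*(c + 1)*(c + 4)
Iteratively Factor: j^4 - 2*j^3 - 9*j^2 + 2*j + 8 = (j - 4)*(j^3 + 2*j^2 - j - 2) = (j - 4)*(j + 2)*(j^2 - 1) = (j - 4)*(j + 1)*(j + 2)*(j - 1)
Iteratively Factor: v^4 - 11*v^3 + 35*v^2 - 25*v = (v - 5)*(v^3 - 6*v^2 + 5*v) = (v - 5)*(v - 1)*(v^2 - 5*v) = (v - 5)^2*(v - 1)*(v)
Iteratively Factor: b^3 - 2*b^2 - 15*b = (b - 5)*(b^2 + 3*b) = (b - 5)*(b + 3)*(b)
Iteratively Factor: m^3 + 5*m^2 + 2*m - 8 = (m - 1)*(m^2 + 6*m + 8) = (m - 1)*(m + 4)*(m + 2)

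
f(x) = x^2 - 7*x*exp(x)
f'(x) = -7*x*exp(x) + 2*x - 7*exp(x)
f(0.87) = -13.78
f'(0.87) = -29.50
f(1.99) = -97.95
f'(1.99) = -149.13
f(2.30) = -155.29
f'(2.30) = -225.80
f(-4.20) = 18.08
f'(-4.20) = -8.06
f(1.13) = -23.21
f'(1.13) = -43.90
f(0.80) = -11.82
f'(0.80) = -26.44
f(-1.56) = 4.73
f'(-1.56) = -2.30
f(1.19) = -25.97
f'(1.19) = -48.01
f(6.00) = -16908.01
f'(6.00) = -19756.01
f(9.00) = -510413.29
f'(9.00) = -567197.87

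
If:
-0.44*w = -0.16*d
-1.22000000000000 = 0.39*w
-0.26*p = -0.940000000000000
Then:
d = -8.60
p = 3.62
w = -3.13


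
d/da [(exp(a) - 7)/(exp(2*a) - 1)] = (-2*(exp(a) - 7)*exp(a) + exp(2*a) - 1)*exp(a)/(1 - exp(2*a))^2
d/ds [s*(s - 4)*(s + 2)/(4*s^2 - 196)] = (s^4 - 139*s^2 + 196*s + 392)/(4*(s^4 - 98*s^2 + 2401))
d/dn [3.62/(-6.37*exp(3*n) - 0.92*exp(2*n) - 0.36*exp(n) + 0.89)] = (69.1782*exp(2*n) + 6.6608*exp(n) + 1.3032)*exp(n)/(6.37*exp(3*n) + 0.92*exp(2*n) + 0.36*exp(n) - 0.89)^2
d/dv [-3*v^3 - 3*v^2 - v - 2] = -9*v^2 - 6*v - 1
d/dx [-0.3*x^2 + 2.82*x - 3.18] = 2.82 - 0.6*x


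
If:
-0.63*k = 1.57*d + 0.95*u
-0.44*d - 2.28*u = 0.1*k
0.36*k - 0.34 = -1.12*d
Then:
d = 1.25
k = -2.95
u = -0.11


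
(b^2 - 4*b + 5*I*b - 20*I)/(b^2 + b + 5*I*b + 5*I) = (b - 4)/(b + 1)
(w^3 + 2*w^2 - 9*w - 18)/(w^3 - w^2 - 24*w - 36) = (w - 3)/(w - 6)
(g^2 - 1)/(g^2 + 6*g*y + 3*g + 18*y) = (g^2 - 1)/(g^2 + 6*g*y + 3*g + 18*y)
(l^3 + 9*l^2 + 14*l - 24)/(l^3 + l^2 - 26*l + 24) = (l + 4)/(l - 4)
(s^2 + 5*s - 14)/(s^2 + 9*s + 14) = (s - 2)/(s + 2)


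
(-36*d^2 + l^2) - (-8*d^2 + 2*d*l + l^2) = -28*d^2 - 2*d*l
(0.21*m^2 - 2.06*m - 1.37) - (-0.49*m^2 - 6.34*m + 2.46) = 0.7*m^2 + 4.28*m - 3.83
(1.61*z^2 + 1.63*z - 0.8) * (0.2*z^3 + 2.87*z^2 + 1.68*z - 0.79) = 0.322*z^5 + 4.9467*z^4 + 7.2229*z^3 - 0.829500000000001*z^2 - 2.6317*z + 0.632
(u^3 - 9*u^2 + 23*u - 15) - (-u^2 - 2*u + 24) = u^3 - 8*u^2 + 25*u - 39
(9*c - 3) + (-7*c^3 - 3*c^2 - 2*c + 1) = -7*c^3 - 3*c^2 + 7*c - 2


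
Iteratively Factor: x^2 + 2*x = (x)*(x + 2)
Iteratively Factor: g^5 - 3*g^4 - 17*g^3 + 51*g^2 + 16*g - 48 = (g - 1)*(g^4 - 2*g^3 - 19*g^2 + 32*g + 48) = (g - 1)*(g + 1)*(g^3 - 3*g^2 - 16*g + 48) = (g - 4)*(g - 1)*(g + 1)*(g^2 + g - 12) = (g - 4)*(g - 1)*(g + 1)*(g + 4)*(g - 3)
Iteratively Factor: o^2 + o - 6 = (o - 2)*(o + 3)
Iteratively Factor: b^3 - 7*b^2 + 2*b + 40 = (b - 4)*(b^2 - 3*b - 10) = (b - 4)*(b + 2)*(b - 5)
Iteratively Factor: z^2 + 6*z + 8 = (z + 4)*(z + 2)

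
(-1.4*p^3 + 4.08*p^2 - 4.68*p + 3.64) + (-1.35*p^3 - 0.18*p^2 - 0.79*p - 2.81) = -2.75*p^3 + 3.9*p^2 - 5.47*p + 0.83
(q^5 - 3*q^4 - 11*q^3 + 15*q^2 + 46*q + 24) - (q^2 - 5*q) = q^5 - 3*q^4 - 11*q^3 + 14*q^2 + 51*q + 24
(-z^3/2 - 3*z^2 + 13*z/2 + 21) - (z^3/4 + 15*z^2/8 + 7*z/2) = -3*z^3/4 - 39*z^2/8 + 3*z + 21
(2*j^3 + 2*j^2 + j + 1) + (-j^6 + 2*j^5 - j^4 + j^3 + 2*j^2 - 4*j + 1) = -j^6 + 2*j^5 - j^4 + 3*j^3 + 4*j^2 - 3*j + 2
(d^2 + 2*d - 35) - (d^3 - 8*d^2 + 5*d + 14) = -d^3 + 9*d^2 - 3*d - 49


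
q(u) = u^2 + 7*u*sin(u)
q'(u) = 7*u*cos(u) + 2*u + 7*sin(u)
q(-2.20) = 17.29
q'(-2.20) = -1.00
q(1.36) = 11.16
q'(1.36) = 11.56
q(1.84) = 15.80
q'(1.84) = 7.00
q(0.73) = 3.94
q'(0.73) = 9.94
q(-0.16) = 0.20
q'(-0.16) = -2.54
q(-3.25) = 8.10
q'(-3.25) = 16.87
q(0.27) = 0.58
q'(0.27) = 4.23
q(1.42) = 11.84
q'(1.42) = 11.25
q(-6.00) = 24.26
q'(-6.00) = -50.37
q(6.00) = 24.26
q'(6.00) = 50.37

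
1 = 1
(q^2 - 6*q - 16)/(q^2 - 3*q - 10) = (q - 8)/(q - 5)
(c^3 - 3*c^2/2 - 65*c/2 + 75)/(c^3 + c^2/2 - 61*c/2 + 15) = (2*c - 5)/(2*c - 1)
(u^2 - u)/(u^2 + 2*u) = (u - 1)/(u + 2)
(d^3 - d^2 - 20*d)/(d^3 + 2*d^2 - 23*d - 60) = d/(d + 3)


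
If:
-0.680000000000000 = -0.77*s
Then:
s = 0.88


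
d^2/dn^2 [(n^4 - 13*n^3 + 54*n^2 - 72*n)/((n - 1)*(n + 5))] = 2*(n^6 + 12*n^5 + 33*n^4 - 721*n^3 + 1740*n^2 - 2055*n - 90)/(n^6 + 12*n^5 + 33*n^4 - 56*n^3 - 165*n^2 + 300*n - 125)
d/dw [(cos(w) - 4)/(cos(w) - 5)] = sin(w)/(cos(w) - 5)^2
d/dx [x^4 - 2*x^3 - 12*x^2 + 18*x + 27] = 4*x^3 - 6*x^2 - 24*x + 18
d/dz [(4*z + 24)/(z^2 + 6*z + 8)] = 4*(z^2 + 6*z - 2*(z + 3)*(z + 6) + 8)/(z^2 + 6*z + 8)^2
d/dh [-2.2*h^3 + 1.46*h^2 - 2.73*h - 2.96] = -6.6*h^2 + 2.92*h - 2.73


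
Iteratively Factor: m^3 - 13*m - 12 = (m + 1)*(m^2 - m - 12) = (m + 1)*(m + 3)*(m - 4)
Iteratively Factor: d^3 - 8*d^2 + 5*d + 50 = (d + 2)*(d^2 - 10*d + 25) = (d - 5)*(d + 2)*(d - 5)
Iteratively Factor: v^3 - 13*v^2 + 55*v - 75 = (v - 5)*(v^2 - 8*v + 15) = (v - 5)^2*(v - 3)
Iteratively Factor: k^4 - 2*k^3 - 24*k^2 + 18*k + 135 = (k + 3)*(k^3 - 5*k^2 - 9*k + 45) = (k + 3)^2*(k^2 - 8*k + 15) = (k - 5)*(k + 3)^2*(k - 3)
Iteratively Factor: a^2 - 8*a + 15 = (a - 5)*(a - 3)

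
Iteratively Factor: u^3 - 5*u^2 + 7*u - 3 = (u - 1)*(u^2 - 4*u + 3) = (u - 1)^2*(u - 3)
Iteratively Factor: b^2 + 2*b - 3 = (b - 1)*(b + 3)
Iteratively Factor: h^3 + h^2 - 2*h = (h + 2)*(h^2 - h) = h*(h + 2)*(h - 1)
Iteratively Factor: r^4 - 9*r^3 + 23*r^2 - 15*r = (r - 3)*(r^3 - 6*r^2 + 5*r) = r*(r - 3)*(r^2 - 6*r + 5) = r*(r - 5)*(r - 3)*(r - 1)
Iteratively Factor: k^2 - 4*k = (k - 4)*(k)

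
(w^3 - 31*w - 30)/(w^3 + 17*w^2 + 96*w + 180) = (w^2 - 5*w - 6)/(w^2 + 12*w + 36)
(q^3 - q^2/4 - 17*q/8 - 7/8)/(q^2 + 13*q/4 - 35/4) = (2*q^2 + 3*q + 1)/(2*(q + 5))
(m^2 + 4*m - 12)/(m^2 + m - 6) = (m + 6)/(m + 3)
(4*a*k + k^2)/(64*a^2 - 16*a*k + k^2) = k*(4*a + k)/(64*a^2 - 16*a*k + k^2)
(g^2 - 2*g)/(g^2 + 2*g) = (g - 2)/(g + 2)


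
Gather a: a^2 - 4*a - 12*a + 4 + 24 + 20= a^2 - 16*a + 48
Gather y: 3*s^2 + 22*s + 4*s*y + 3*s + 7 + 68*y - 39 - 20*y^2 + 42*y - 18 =3*s^2 + 25*s - 20*y^2 + y*(4*s + 110) - 50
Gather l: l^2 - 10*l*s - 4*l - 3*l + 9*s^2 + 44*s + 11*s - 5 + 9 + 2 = l^2 + l*(-10*s - 7) + 9*s^2 + 55*s + 6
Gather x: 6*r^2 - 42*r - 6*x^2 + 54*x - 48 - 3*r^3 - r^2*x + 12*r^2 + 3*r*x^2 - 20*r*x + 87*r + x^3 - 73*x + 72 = -3*r^3 + 18*r^2 + 45*r + x^3 + x^2*(3*r - 6) + x*(-r^2 - 20*r - 19) + 24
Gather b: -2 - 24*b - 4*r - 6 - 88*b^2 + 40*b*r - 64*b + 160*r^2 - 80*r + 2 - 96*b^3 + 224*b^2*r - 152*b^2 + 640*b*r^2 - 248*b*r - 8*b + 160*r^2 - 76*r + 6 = -96*b^3 + b^2*(224*r - 240) + b*(640*r^2 - 208*r - 96) + 320*r^2 - 160*r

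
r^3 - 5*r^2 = r^2*(r - 5)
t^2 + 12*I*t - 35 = (t + 5*I)*(t + 7*I)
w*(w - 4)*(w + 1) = w^3 - 3*w^2 - 4*w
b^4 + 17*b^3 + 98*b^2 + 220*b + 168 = (b + 2)^2*(b + 6)*(b + 7)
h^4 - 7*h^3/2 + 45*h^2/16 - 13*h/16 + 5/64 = (h - 5/2)*(h - 1/2)*(h - 1/4)^2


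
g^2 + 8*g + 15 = (g + 3)*(g + 5)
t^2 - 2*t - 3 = (t - 3)*(t + 1)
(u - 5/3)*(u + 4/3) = u^2 - u/3 - 20/9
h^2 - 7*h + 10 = (h - 5)*(h - 2)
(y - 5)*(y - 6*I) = y^2 - 5*y - 6*I*y + 30*I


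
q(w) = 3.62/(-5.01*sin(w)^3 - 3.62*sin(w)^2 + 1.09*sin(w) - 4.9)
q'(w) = 3.62*(15.03*sin(w)^2*cos(w) + 7.24*sin(w)*cos(w) - 1.09*cos(w))/(-5.01*sin(w)^3 - 3.62*sin(w)^2 + 1.09*sin(w) - 4.9)^2 = (54.4086*sin(w)^2 + 26.2088*sin(w) - 3.9458)*cos(w)/(5.01*sin(w)^3 + 3.62*sin(w)^2 - 1.09*sin(w) + 4.9)^2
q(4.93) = -0.76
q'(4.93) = 0.21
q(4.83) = -0.78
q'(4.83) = 0.13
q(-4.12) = -0.39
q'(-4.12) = -0.35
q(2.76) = -0.69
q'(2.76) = -0.45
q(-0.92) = -0.65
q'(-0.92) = 0.19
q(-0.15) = -0.71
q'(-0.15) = -0.25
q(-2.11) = -0.68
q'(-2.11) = -0.25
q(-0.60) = -0.63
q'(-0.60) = -0.03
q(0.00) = -0.74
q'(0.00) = -0.16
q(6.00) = -0.67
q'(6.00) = -0.23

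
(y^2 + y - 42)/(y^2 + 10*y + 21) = (y - 6)/(y + 3)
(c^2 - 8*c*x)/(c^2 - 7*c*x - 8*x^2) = c/(c + x)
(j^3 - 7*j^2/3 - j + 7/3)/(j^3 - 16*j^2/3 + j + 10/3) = (3*j^2 - 4*j - 7)/(3*j^2 - 13*j - 10)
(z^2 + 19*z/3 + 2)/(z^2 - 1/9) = 3*(z + 6)/(3*z - 1)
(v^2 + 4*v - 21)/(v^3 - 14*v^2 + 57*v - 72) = (v + 7)/(v^2 - 11*v + 24)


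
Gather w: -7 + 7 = 0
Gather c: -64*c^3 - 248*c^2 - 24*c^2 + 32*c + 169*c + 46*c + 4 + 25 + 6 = -64*c^3 - 272*c^2 + 247*c + 35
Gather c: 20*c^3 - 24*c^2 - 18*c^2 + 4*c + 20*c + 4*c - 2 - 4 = 20*c^3 - 42*c^2 + 28*c - 6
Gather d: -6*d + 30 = 30 - 6*d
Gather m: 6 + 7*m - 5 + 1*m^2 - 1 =m^2 + 7*m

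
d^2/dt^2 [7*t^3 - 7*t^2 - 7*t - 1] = 42*t - 14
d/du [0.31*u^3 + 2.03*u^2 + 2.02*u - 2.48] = 0.93*u^2 + 4.06*u + 2.02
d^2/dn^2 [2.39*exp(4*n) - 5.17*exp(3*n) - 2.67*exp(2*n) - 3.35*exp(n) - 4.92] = (38.24*exp(3*n) - 46.53*exp(2*n) - 10.68*exp(n) - 3.35)*exp(n)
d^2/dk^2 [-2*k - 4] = 0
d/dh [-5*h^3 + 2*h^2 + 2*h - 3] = -15*h^2 + 4*h + 2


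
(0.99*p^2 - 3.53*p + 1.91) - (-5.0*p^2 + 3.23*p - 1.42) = 5.99*p^2 - 6.76*p + 3.33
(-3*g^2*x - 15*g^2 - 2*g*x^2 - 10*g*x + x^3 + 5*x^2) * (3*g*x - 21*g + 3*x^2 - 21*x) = -9*g^3*x^2 + 18*g^3*x + 315*g^3 - 15*g^2*x^3 + 30*g^2*x^2 + 525*g^2*x - 3*g*x^4 + 6*g*x^3 + 105*g*x^2 + 3*x^5 - 6*x^4 - 105*x^3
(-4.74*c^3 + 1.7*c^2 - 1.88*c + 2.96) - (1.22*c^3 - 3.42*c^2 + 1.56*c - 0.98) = -5.96*c^3 + 5.12*c^2 - 3.44*c + 3.94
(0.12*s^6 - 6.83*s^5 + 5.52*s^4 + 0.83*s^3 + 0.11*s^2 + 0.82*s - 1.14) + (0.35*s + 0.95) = 0.12*s^6 - 6.83*s^5 + 5.52*s^4 + 0.83*s^3 + 0.11*s^2 + 1.17*s - 0.19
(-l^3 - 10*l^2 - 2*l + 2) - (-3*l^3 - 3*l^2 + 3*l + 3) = 2*l^3 - 7*l^2 - 5*l - 1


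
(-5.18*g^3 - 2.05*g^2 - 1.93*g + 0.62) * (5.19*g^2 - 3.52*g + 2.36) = -26.8842*g^5 + 7.5941*g^4 - 15.0255*g^3 + 5.1734*g^2 - 6.7372*g + 1.4632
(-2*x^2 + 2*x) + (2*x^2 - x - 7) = x - 7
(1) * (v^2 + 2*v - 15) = v^2 + 2*v - 15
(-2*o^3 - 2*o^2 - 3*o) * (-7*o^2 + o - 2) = 14*o^5 + 12*o^4 + 23*o^3 + o^2 + 6*o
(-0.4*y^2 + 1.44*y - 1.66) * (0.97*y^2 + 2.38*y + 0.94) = -0.388*y^4 + 0.4448*y^3 + 1.441*y^2 - 2.5972*y - 1.5604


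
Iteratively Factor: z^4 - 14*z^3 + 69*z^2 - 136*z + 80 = (z - 4)*(z^3 - 10*z^2 + 29*z - 20) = (z - 4)*(z - 1)*(z^2 - 9*z + 20) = (z - 4)^2*(z - 1)*(z - 5)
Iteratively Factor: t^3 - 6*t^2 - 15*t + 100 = (t - 5)*(t^2 - t - 20) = (t - 5)^2*(t + 4)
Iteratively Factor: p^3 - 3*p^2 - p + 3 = (p - 3)*(p^2 - 1) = (p - 3)*(p + 1)*(p - 1)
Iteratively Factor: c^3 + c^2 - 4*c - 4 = (c + 1)*(c^2 - 4) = (c - 2)*(c + 1)*(c + 2)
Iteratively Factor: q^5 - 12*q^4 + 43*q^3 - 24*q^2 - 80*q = (q)*(q^4 - 12*q^3 + 43*q^2 - 24*q - 80) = q*(q - 4)*(q^3 - 8*q^2 + 11*q + 20) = q*(q - 5)*(q - 4)*(q^2 - 3*q - 4) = q*(q - 5)*(q - 4)^2*(q + 1)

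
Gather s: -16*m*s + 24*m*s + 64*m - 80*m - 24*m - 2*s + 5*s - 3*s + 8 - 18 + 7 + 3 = 8*m*s - 40*m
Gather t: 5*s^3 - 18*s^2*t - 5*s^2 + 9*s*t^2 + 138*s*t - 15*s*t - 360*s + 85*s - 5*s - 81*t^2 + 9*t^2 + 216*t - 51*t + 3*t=5*s^3 - 5*s^2 - 280*s + t^2*(9*s - 72) + t*(-18*s^2 + 123*s + 168)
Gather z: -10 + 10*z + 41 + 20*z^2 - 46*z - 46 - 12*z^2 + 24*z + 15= 8*z^2 - 12*z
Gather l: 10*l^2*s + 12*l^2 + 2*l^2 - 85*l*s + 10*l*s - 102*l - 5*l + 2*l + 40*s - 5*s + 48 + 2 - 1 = l^2*(10*s + 14) + l*(-75*s - 105) + 35*s + 49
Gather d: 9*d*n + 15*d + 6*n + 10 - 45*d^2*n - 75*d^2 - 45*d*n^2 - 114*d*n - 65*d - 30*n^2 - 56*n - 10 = d^2*(-45*n - 75) + d*(-45*n^2 - 105*n - 50) - 30*n^2 - 50*n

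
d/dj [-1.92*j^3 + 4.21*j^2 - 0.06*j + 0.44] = -5.76*j^2 + 8.42*j - 0.06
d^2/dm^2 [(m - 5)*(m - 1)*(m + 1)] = 6*m - 10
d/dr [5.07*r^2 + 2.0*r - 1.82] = 10.14*r + 2.0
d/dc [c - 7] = 1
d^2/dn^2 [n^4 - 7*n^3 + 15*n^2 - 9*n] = 12*n^2 - 42*n + 30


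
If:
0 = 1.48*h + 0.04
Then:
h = -0.03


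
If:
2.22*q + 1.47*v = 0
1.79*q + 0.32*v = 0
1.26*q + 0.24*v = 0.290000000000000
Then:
No Solution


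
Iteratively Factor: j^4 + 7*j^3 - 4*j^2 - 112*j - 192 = (j + 4)*(j^3 + 3*j^2 - 16*j - 48) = (j - 4)*(j + 4)*(j^2 + 7*j + 12) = (j - 4)*(j + 4)^2*(j + 3)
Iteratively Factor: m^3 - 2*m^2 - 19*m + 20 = (m - 1)*(m^2 - m - 20) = (m - 1)*(m + 4)*(m - 5)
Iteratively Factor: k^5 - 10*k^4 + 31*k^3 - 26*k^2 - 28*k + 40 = (k + 1)*(k^4 - 11*k^3 + 42*k^2 - 68*k + 40) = (k - 5)*(k + 1)*(k^3 - 6*k^2 + 12*k - 8) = (k - 5)*(k - 2)*(k + 1)*(k^2 - 4*k + 4) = (k - 5)*(k - 2)^2*(k + 1)*(k - 2)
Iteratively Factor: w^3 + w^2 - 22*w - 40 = (w + 2)*(w^2 - w - 20) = (w - 5)*(w + 2)*(w + 4)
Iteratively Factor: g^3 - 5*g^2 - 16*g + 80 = (g - 5)*(g^2 - 16) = (g - 5)*(g - 4)*(g + 4)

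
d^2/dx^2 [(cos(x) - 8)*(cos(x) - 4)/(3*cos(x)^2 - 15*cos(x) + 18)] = (-69*(1 - cos(x)^2)^2 + 7*cos(x)^5 + 124*cos(x)^3 + 202*cos(x)^2 - 1056*cos(x) + 637)/(3*(cos(x) - 3)^3*(cos(x) - 2)^3)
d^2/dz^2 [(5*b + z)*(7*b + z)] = 2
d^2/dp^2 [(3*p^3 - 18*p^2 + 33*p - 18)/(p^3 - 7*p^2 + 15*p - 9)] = 6/(p^3 - 9*p^2 + 27*p - 27)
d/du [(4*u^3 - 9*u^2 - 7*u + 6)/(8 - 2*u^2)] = (-4*u^4 + 41*u^2 - 60*u - 28)/(2*(u^4 - 8*u^2 + 16))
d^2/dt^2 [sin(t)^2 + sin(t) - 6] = -sin(t) + 2*cos(2*t)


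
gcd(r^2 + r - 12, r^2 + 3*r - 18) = r - 3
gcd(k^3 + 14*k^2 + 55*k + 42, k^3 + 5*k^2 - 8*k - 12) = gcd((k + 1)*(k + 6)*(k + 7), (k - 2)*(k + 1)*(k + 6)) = k^2 + 7*k + 6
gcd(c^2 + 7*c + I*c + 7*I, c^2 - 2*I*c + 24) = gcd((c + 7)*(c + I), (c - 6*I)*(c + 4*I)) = 1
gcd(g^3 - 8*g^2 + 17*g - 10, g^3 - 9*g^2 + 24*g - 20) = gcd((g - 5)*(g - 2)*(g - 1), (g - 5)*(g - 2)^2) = g^2 - 7*g + 10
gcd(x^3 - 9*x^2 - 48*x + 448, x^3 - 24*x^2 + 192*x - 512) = x^2 - 16*x + 64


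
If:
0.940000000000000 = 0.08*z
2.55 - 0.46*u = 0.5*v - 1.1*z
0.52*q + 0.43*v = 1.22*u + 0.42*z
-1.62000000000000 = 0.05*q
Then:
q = -32.40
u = -5.25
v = 35.78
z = 11.75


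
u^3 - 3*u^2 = u^2*(u - 3)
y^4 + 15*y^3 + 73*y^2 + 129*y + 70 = (y + 1)*(y + 2)*(y + 5)*(y + 7)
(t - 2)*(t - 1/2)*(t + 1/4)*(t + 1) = t^4 - 5*t^3/4 - 15*t^2/8 + 5*t/8 + 1/4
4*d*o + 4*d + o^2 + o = (4*d + o)*(o + 1)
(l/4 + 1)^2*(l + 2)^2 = l^4/16 + 3*l^3/4 + 13*l^2/4 + 6*l + 4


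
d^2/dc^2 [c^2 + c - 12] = 2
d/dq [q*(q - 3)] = 2*q - 3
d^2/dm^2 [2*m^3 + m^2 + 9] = 12*m + 2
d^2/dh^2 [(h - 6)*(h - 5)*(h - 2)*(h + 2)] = 12*h^2 - 66*h + 52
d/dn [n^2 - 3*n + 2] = 2*n - 3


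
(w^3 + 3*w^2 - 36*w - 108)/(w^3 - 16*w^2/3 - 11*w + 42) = 3*(w + 6)/(3*w - 7)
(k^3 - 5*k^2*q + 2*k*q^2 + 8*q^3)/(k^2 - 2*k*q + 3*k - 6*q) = (k^2 - 3*k*q - 4*q^2)/(k + 3)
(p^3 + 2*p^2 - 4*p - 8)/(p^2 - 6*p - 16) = (p^2 - 4)/(p - 8)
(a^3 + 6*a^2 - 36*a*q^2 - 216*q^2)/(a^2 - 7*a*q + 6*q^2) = (-a^2 - 6*a*q - 6*a - 36*q)/(-a + q)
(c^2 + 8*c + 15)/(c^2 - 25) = (c + 3)/(c - 5)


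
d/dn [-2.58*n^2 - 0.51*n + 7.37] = -5.16*n - 0.51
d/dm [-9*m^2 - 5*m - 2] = -18*m - 5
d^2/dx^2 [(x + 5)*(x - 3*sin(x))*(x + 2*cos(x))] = 3*x^2*sin(x) - 2*x^2*cos(x) + 7*x*sin(x) + 12*x*sin(2*x) - 22*x*cos(x) + 6*x + 60*sin(2*x) - 26*sqrt(2)*sin(x + pi/4) - 12*cos(2*x) + 10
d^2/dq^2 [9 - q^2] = -2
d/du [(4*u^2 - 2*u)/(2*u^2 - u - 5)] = 10*(1 - 4*u)/(4*u^4 - 4*u^3 - 19*u^2 + 10*u + 25)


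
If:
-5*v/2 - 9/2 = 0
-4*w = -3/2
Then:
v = -9/5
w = 3/8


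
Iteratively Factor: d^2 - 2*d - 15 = (d + 3)*(d - 5)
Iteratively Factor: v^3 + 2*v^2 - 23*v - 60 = (v + 4)*(v^2 - 2*v - 15) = (v + 3)*(v + 4)*(v - 5)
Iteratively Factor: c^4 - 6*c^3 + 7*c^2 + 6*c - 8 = (c - 2)*(c^3 - 4*c^2 - c + 4) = (c - 4)*(c - 2)*(c^2 - 1) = (c - 4)*(c - 2)*(c + 1)*(c - 1)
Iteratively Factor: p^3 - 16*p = (p - 4)*(p^2 + 4*p) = (p - 4)*(p + 4)*(p)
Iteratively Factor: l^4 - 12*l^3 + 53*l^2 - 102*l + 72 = (l - 3)*(l^3 - 9*l^2 + 26*l - 24) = (l - 3)^2*(l^2 - 6*l + 8) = (l - 4)*(l - 3)^2*(l - 2)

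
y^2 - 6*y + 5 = (y - 5)*(y - 1)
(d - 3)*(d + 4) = d^2 + d - 12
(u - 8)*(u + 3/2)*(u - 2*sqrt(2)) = u^3 - 13*u^2/2 - 2*sqrt(2)*u^2 - 12*u + 13*sqrt(2)*u + 24*sqrt(2)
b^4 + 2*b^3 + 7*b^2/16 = b^2*(b + 1/4)*(b + 7/4)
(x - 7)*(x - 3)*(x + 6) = x^3 - 4*x^2 - 39*x + 126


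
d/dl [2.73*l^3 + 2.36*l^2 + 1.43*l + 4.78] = 8.19*l^2 + 4.72*l + 1.43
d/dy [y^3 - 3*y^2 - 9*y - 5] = 3*y^2 - 6*y - 9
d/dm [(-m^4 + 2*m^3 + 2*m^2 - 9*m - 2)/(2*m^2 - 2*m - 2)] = (-2*m^5 + 5*m^4 + m^2 + 7)/(2*(m^4 - 2*m^3 - m^2 + 2*m + 1))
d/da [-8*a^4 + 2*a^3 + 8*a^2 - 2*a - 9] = -32*a^3 + 6*a^2 + 16*a - 2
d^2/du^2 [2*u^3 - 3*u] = 12*u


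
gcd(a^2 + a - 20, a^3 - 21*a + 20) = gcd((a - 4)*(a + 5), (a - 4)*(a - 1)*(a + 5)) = a^2 + a - 20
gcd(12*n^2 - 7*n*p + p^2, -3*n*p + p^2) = -3*n + p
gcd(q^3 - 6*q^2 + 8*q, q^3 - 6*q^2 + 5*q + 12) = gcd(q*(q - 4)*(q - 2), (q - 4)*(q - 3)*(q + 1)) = q - 4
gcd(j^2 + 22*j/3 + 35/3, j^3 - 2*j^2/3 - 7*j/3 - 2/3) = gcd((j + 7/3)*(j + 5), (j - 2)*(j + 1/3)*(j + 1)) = 1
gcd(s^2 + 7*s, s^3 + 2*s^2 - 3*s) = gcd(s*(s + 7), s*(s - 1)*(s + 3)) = s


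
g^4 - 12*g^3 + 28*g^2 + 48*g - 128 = (g - 8)*(g - 4)*(g - 2)*(g + 2)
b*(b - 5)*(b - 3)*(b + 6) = b^4 - 2*b^3 - 33*b^2 + 90*b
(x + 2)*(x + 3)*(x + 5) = x^3 + 10*x^2 + 31*x + 30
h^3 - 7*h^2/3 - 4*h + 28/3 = (h - 7/3)*(h - 2)*(h + 2)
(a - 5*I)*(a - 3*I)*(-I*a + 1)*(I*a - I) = a^4 - a^3 - 7*I*a^3 - 7*a^2 + 7*I*a^2 + 7*a - 15*I*a + 15*I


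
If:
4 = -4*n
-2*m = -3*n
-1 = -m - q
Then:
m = -3/2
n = -1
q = 5/2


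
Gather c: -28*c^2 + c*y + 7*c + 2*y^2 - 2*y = -28*c^2 + c*(y + 7) + 2*y^2 - 2*y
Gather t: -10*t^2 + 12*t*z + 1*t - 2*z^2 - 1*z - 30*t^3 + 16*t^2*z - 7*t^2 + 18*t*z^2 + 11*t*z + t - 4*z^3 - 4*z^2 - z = -30*t^3 + t^2*(16*z - 17) + t*(18*z^2 + 23*z + 2) - 4*z^3 - 6*z^2 - 2*z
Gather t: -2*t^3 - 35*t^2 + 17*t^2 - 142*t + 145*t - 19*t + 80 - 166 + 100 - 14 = -2*t^3 - 18*t^2 - 16*t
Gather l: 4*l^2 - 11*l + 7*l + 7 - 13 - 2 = 4*l^2 - 4*l - 8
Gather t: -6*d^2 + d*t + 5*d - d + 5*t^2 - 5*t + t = -6*d^2 + 4*d + 5*t^2 + t*(d - 4)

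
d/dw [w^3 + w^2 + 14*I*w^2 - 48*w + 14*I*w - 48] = 3*w^2 + w*(2 + 28*I) - 48 + 14*I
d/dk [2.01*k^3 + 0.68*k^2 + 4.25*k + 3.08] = 6.03*k^2 + 1.36*k + 4.25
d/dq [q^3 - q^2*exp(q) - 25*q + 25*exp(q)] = -q^2*exp(q) + 3*q^2 - 2*q*exp(q) + 25*exp(q) - 25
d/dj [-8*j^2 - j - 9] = -16*j - 1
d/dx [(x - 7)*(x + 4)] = 2*x - 3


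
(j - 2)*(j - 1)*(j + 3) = j^3 - 7*j + 6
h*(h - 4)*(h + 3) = h^3 - h^2 - 12*h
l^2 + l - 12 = (l - 3)*(l + 4)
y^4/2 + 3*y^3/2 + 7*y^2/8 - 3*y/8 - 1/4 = (y/2 + 1)*(y - 1/2)*(y + 1/2)*(y + 1)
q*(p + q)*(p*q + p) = p^2*q^2 + p^2*q + p*q^3 + p*q^2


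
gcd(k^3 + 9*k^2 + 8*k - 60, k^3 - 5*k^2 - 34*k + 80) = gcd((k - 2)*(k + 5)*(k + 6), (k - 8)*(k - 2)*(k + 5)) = k^2 + 3*k - 10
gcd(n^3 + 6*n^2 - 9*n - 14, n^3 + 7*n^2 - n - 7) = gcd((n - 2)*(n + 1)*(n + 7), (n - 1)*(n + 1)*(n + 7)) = n^2 + 8*n + 7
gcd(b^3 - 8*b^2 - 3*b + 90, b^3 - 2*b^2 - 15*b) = b^2 - 2*b - 15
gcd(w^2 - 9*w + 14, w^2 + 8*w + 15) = 1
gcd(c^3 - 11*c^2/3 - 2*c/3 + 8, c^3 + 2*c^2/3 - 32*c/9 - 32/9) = c^2 - 2*c/3 - 8/3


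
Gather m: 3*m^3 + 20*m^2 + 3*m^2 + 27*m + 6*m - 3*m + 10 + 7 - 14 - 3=3*m^3 + 23*m^2 + 30*m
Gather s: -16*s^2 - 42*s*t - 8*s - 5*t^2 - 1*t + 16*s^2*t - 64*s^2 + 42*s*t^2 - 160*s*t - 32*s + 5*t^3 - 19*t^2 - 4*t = s^2*(16*t - 80) + s*(42*t^2 - 202*t - 40) + 5*t^3 - 24*t^2 - 5*t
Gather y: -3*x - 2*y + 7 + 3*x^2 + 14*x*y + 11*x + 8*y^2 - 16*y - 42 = 3*x^2 + 8*x + 8*y^2 + y*(14*x - 18) - 35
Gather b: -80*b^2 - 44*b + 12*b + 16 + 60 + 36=-80*b^2 - 32*b + 112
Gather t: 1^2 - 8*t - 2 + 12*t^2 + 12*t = 12*t^2 + 4*t - 1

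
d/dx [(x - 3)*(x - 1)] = 2*x - 4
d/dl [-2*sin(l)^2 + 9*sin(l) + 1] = (9 - 4*sin(l))*cos(l)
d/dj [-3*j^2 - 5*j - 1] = -6*j - 5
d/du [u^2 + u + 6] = 2*u + 1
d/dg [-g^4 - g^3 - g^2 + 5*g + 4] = -4*g^3 - 3*g^2 - 2*g + 5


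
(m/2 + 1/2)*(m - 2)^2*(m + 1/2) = m^4/2 - 5*m^3/4 - 3*m^2/4 + 2*m + 1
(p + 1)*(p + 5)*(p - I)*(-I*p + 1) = -I*p^4 - 6*I*p^3 - 6*I*p^2 - 6*I*p - 5*I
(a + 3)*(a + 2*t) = a^2 + 2*a*t + 3*a + 6*t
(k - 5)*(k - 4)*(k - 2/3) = k^3 - 29*k^2/3 + 26*k - 40/3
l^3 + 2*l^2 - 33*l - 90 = (l - 6)*(l + 3)*(l + 5)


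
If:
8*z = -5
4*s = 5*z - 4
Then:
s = -57/32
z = -5/8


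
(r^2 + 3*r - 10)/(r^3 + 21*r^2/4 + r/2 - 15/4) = 4*(r - 2)/(4*r^2 + r - 3)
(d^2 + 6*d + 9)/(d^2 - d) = (d^2 + 6*d + 9)/(d*(d - 1))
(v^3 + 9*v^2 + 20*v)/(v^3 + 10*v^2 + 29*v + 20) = v/(v + 1)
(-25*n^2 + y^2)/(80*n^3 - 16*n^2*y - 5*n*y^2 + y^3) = (5*n + y)/(-16*n^2 + y^2)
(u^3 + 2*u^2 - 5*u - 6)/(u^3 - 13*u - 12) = (u - 2)/(u - 4)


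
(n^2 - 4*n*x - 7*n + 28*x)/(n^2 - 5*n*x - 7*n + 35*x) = (-n + 4*x)/(-n + 5*x)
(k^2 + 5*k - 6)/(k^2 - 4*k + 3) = (k + 6)/(k - 3)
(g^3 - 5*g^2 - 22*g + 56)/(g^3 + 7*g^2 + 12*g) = (g^2 - 9*g + 14)/(g*(g + 3))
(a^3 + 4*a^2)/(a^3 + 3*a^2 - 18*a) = a*(a + 4)/(a^2 + 3*a - 18)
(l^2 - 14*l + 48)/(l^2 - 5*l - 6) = (l - 8)/(l + 1)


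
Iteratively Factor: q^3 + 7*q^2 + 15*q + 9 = (q + 3)*(q^2 + 4*q + 3) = (q + 1)*(q + 3)*(q + 3)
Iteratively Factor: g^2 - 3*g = (g)*(g - 3)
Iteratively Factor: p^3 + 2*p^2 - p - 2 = (p - 1)*(p^2 + 3*p + 2) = (p - 1)*(p + 2)*(p + 1)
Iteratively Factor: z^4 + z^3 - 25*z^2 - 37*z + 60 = (z + 4)*(z^3 - 3*z^2 - 13*z + 15) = (z - 5)*(z + 4)*(z^2 + 2*z - 3) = (z - 5)*(z + 3)*(z + 4)*(z - 1)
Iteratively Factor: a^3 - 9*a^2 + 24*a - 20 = (a - 2)*(a^2 - 7*a + 10) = (a - 2)^2*(a - 5)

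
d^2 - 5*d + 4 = (d - 4)*(d - 1)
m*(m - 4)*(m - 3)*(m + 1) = m^4 - 6*m^3 + 5*m^2 + 12*m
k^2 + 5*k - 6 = (k - 1)*(k + 6)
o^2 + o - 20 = (o - 4)*(o + 5)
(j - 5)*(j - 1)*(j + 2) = j^3 - 4*j^2 - 7*j + 10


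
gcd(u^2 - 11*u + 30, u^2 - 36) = u - 6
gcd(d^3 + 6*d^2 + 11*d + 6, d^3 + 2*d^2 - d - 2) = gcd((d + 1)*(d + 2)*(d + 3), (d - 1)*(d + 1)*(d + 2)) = d^2 + 3*d + 2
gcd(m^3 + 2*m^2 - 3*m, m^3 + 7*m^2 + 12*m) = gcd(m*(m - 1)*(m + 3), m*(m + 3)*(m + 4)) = m^2 + 3*m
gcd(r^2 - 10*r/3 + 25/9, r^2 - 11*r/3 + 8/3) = 1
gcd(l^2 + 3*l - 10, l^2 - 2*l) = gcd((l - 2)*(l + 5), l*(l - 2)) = l - 2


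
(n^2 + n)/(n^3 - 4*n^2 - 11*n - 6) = n/(n^2 - 5*n - 6)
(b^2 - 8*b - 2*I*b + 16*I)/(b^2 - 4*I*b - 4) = (b - 8)/(b - 2*I)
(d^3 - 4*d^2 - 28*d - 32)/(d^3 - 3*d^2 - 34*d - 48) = (d + 2)/(d + 3)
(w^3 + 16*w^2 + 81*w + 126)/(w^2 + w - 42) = (w^2 + 9*w + 18)/(w - 6)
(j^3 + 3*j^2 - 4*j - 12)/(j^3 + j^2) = (j^3 + 3*j^2 - 4*j - 12)/(j^2*(j + 1))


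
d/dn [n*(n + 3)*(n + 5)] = 3*n^2 + 16*n + 15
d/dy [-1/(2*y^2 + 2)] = y/(y^2 + 1)^2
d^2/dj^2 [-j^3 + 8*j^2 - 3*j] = 16 - 6*j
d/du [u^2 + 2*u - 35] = 2*u + 2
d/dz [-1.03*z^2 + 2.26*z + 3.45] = 2.26 - 2.06*z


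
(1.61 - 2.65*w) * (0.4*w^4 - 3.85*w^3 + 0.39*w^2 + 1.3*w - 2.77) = -1.06*w^5 + 10.8465*w^4 - 7.232*w^3 - 2.8171*w^2 + 9.4335*w - 4.4597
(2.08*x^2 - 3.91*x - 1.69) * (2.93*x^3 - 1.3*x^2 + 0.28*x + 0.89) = 6.0944*x^5 - 14.1603*x^4 + 0.7137*x^3 + 2.9534*x^2 - 3.9531*x - 1.5041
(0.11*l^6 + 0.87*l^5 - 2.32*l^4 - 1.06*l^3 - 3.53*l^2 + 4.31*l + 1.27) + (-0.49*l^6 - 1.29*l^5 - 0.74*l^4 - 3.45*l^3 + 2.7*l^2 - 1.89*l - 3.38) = -0.38*l^6 - 0.42*l^5 - 3.06*l^4 - 4.51*l^3 - 0.83*l^2 + 2.42*l - 2.11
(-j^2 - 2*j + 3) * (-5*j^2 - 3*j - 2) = 5*j^4 + 13*j^3 - 7*j^2 - 5*j - 6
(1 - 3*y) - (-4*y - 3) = y + 4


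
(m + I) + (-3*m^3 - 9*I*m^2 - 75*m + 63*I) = -3*m^3 - 9*I*m^2 - 74*m + 64*I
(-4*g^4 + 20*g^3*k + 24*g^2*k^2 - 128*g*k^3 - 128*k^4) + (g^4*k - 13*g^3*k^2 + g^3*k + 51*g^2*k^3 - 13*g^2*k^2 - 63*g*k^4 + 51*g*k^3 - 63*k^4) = g^4*k - 4*g^4 - 13*g^3*k^2 + 21*g^3*k + 51*g^2*k^3 + 11*g^2*k^2 - 63*g*k^4 - 77*g*k^3 - 191*k^4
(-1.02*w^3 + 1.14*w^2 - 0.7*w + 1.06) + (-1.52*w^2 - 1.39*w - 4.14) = -1.02*w^3 - 0.38*w^2 - 2.09*w - 3.08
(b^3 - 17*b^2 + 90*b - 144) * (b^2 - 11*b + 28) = b^5 - 28*b^4 + 305*b^3 - 1610*b^2 + 4104*b - 4032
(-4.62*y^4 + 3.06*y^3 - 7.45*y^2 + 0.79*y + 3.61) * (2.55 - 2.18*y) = 10.0716*y^5 - 18.4518*y^4 + 24.044*y^3 - 20.7197*y^2 - 5.8553*y + 9.2055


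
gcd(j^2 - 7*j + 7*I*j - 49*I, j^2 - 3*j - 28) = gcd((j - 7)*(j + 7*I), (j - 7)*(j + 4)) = j - 7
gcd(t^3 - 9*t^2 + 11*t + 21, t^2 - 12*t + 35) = t - 7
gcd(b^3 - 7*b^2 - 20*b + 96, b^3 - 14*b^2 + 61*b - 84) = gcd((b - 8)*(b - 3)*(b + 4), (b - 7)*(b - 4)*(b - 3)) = b - 3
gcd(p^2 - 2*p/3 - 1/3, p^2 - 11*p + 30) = 1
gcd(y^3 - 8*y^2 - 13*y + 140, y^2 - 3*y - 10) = y - 5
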